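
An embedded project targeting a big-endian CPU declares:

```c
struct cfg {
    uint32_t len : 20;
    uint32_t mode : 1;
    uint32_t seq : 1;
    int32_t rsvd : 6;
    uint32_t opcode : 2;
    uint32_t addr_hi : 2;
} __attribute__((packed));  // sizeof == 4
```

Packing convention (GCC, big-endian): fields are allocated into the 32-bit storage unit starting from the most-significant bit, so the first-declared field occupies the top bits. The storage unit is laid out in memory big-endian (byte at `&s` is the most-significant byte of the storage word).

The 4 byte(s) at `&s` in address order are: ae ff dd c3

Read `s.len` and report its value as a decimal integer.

[0]=0xae [1]=0xff [2]=0xdd [3]=0xc3 (big-endian) → word 0xaeffddc3
len [12+:20] = (word>>12) & 0xfffff = 716797  ←
mode [11+:1] = (word>>11) & 0x1 = 1
seq [10+:1] = (word>>10) & 0x1 = 1
rsvd [4+:6] = (word>>4) & 0x3f = 28
opcode [2+:2] = (word>>2) & 0x3 = 0
addr_hi [0+:2] = (word>>0) & 0x3 = 3

716797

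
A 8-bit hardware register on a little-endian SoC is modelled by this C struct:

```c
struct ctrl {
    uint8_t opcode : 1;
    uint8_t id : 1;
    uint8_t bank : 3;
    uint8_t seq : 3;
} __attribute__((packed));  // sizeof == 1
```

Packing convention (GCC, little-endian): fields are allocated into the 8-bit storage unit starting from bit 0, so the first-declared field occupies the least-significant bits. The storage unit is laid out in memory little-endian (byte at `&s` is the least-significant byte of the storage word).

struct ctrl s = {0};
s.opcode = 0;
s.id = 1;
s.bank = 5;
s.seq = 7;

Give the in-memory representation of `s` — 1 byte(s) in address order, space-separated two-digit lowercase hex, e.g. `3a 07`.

f6

[0+:1] opcode=0 & 0x1 = 0x0; word=0x00
[1+:1] id=1 & 0x1 = 0x1; word=0x02
[2+:3] bank=5 & 0x7 = 0x5; word=0x16
[5+:3] seq=7 & 0x7 = 0x7; word=0xf6
word = 0xf6 → little-endian bytes:
  [0]=0xf6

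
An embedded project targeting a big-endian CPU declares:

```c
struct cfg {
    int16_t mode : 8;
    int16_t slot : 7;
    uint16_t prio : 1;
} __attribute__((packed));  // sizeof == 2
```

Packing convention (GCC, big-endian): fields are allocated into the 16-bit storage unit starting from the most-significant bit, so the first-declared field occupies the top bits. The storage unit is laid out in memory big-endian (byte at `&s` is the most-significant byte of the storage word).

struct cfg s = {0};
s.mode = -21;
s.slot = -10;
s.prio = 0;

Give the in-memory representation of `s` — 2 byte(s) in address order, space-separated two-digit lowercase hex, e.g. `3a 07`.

mode:8 = -21 → 0xeb << 8 → word 0xeb00
slot:7 = -10 → 0x76 << 1 → word 0xebec
prio:1 = 0 → 0x0 << 0 → word 0xebec
word = 0xebec → big-endian bytes:
  [0]=0xeb  [1]=0xec

eb ec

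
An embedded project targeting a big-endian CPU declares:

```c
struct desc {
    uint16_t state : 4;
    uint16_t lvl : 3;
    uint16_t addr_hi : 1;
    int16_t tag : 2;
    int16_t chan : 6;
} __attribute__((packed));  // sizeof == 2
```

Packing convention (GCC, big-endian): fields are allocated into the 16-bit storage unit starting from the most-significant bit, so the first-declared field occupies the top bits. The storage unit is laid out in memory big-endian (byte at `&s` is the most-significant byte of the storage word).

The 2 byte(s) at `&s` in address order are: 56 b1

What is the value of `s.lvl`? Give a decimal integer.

3

[0]=0x56 [1]=0xb1 (big-endian) → word 0x56b1
state:4 @ bit 12 → (0x56b1>>12)&0xf = 0x5
lvl:3 @ bit 9 → (0x56b1>>9)&0x7 = 0x3  ←
addr_hi:1 @ bit 8 → (0x56b1>>8)&0x1 = 0x0
tag:2 @ bit 6 → (0x56b1>>6)&0x3 = 0x2
chan:6 @ bit 0 → (0x56b1>>0)&0x3f = 0x31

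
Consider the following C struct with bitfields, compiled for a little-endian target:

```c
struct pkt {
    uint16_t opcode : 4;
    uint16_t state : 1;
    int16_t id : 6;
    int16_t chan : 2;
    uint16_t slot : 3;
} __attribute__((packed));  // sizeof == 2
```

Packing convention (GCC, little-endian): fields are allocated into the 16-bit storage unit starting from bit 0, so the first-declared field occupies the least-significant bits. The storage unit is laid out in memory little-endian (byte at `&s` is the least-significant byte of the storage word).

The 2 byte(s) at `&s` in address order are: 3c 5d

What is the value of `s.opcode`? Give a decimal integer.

12

[0]=0x3c [1]=0x5d (little-endian) → word 0x5d3c
opcode [0+:4] = (word>>0) & 0xf = 12  ←
state [4+:1] = (word>>4) & 0x1 = 1
id [5+:6] = (word>>5) & 0x3f = 41
chan [11+:2] = (word>>11) & 0x3 = 3
slot [13+:3] = (word>>13) & 0x7 = 2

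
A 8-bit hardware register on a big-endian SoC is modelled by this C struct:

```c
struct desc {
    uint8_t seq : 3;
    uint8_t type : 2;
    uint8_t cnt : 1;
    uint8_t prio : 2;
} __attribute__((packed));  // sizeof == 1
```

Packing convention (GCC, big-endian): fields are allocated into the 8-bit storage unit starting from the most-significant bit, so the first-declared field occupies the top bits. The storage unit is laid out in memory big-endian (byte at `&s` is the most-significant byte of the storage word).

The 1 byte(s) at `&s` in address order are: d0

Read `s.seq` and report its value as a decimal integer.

6

[0]=0xd0 (big-endian) → word 0xd0
seq:3 @ bit 5 → (0xd0>>5)&0x7 = 0x6  ←
type:2 @ bit 3 → (0xd0>>3)&0x3 = 0x2
cnt:1 @ bit 2 → (0xd0>>2)&0x1 = 0x0
prio:2 @ bit 0 → (0xd0>>0)&0x3 = 0x0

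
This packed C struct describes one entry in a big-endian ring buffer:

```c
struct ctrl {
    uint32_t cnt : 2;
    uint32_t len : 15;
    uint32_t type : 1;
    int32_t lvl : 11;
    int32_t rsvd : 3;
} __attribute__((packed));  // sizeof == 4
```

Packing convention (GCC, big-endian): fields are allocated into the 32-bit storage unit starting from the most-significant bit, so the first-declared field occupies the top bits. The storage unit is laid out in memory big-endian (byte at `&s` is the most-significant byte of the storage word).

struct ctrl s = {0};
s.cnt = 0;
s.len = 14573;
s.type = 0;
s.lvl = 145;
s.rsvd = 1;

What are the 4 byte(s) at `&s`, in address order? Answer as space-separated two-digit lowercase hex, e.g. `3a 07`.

[30+:2] cnt=0 & 0x3 = 0x0; word=0x00000000
[15+:15] len=14573 & 0x7fff = 0x38ed; word=0x1c768000
[14+:1] type=0 & 0x1 = 0x0; word=0x1c768000
[3+:11] lvl=145 & 0x7ff = 0x91; word=0x1c768488
[0+:3] rsvd=1 & 0x7 = 0x1; word=0x1c768489
word = 0x1c768489 → big-endian bytes:
  [0]=0x1c  [1]=0x76  [2]=0x84  [3]=0x89

1c 76 84 89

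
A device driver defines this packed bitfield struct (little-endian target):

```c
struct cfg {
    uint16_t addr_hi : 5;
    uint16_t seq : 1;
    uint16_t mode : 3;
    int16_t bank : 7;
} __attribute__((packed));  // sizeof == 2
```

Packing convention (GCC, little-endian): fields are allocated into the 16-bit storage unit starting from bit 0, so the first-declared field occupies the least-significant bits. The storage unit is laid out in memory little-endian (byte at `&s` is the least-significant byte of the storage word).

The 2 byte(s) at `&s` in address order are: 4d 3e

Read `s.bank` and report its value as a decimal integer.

[0]=0x4d [1]=0x3e (little-endian) → word 0x3e4d
addr_hi:5 @ bit 0 → (0x3e4d>>0)&0x1f = 0xd
seq:1 @ bit 5 → (0x3e4d>>5)&0x1 = 0x0
mode:3 @ bit 6 → (0x3e4d>>6)&0x7 = 0x1
bank:7 @ bit 9 → (0x3e4d>>9)&0x7f = 0x1f  ←
bank signed 7b, MSB=0: value = 31

31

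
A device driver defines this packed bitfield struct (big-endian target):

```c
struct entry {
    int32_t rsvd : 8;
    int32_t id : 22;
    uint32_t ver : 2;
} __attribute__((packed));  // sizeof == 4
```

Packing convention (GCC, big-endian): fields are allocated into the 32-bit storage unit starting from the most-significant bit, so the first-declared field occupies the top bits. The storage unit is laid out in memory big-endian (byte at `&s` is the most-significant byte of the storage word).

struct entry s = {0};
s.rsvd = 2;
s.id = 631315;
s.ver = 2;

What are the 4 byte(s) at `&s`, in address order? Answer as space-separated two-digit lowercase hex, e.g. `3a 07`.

[24+:8] rsvd=2 & 0xff = 0x2; word=0x02000000
[2+:22] id=631315 & 0x3fffff = 0x9a213; word=0x0226884c
[0+:2] ver=2 & 0x3 = 0x2; word=0x0226884e
word = 0x0226884e → big-endian bytes:
  [0]=0x02  [1]=0x26  [2]=0x88  [3]=0x4e

02 26 88 4e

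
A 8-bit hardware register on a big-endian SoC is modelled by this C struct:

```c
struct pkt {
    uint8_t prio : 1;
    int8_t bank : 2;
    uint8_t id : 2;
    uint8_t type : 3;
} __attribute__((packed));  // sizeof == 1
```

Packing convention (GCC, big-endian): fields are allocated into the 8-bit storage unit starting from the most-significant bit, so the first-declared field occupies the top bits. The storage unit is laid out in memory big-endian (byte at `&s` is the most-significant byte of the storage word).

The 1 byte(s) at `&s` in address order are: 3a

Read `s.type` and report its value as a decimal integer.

[0]=0x3a (big-endian) → word 0x3a
prio [7+:1] = (word>>7) & 0x1 = 0
bank [5+:2] = (word>>5) & 0x3 = 1
id [3+:2] = (word>>3) & 0x3 = 3
type [0+:3] = (word>>0) & 0x7 = 2  ←

2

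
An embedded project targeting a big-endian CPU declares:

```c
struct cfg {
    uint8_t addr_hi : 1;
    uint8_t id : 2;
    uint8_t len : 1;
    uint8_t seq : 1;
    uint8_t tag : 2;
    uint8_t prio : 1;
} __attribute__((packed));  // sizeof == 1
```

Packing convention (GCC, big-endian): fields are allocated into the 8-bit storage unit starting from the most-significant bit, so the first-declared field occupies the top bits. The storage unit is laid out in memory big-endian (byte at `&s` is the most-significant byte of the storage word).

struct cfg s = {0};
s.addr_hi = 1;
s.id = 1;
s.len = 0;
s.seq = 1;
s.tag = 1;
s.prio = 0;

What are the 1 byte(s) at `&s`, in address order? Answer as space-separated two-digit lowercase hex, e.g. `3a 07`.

aa

addr_hi:1 = 1 → 0x1 << 7 → word 0x80
id:2 = 1 → 0x1 << 5 → word 0xa0
len:1 = 0 → 0x0 << 4 → word 0xa0
seq:1 = 1 → 0x1 << 3 → word 0xa8
tag:2 = 1 → 0x1 << 1 → word 0xaa
prio:1 = 0 → 0x0 << 0 → word 0xaa
word = 0xaa → big-endian bytes:
  [0]=0xaa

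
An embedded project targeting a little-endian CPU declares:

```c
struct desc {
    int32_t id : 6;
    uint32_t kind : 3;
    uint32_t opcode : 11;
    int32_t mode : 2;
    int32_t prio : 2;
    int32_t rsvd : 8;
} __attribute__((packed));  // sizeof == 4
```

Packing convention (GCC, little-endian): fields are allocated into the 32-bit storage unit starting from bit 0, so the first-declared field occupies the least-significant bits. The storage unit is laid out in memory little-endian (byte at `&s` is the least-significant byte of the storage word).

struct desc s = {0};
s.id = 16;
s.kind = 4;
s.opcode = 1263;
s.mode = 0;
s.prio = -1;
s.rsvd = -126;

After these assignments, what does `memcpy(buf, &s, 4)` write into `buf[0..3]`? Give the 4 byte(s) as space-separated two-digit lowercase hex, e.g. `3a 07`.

[0+:6] id=16 & 0x3f = 0x10; word=0x00000010
[6+:3] kind=4 & 0x7 = 0x4; word=0x00000110
[9+:11] opcode=1263 & 0x7ff = 0x4ef; word=0x0009df10
[20+:2] mode=0 & 0x3 = 0x0; word=0x0009df10
[22+:2] prio=-1 & 0x3 = 0x3; word=0x00c9df10
[24+:8] rsvd=-126 & 0xff = 0x82; word=0x82c9df10
word = 0x82c9df10 → little-endian bytes:
  [0]=0x10  [1]=0xdf  [2]=0xc9  [3]=0x82

10 df c9 82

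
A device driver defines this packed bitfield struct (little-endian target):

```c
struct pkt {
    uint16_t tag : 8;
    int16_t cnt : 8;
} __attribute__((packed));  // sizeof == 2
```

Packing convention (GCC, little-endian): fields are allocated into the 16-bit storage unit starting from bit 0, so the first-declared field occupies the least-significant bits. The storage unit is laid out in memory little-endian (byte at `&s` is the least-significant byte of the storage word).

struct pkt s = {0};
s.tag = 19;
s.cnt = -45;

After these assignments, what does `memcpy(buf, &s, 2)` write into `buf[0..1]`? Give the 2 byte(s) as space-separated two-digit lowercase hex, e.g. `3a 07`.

13 d3

[0+:8] tag=19 & 0xff = 0x13; word=0x0013
[8+:8] cnt=-45 & 0xff = 0xd3; word=0xd313
word = 0xd313 → little-endian bytes:
  [0]=0x13  [1]=0xd3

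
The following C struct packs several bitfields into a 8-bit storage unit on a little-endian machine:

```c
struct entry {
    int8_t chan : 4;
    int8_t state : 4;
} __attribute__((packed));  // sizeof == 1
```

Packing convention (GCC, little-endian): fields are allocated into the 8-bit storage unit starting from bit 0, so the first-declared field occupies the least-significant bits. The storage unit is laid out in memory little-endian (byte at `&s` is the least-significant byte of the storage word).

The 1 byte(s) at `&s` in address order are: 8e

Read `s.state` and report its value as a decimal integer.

[0]=0x8e (little-endian) → word 0x8e
chan [0+:4] = (word>>0) & 0xf = 14
state [4+:4] = (word>>4) & 0xf = 8  ←
state signed 4b, MSB=1: 8 - 16 = -8

-8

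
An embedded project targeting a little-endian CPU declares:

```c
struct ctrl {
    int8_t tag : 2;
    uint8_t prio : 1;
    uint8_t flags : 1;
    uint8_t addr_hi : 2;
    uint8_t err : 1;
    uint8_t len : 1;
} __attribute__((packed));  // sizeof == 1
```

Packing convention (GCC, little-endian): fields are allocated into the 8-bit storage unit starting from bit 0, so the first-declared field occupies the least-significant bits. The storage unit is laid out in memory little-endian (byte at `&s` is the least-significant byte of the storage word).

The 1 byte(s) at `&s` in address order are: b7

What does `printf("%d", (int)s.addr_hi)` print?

3

[0]=0xb7 (little-endian) → word 0xb7
tag:2 @ bit 0 → (0xb7>>0)&0x3 = 0x3
prio:1 @ bit 2 → (0xb7>>2)&0x1 = 0x1
flags:1 @ bit 3 → (0xb7>>3)&0x1 = 0x0
addr_hi:2 @ bit 4 → (0xb7>>4)&0x3 = 0x3  ←
err:1 @ bit 6 → (0xb7>>6)&0x1 = 0x0
len:1 @ bit 7 → (0xb7>>7)&0x1 = 0x1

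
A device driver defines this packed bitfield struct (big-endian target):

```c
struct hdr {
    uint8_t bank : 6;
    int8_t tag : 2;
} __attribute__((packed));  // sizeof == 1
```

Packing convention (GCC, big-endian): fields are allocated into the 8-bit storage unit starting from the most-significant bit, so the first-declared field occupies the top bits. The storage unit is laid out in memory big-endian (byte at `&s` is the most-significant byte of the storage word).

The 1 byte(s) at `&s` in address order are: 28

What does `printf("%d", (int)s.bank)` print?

[0]=0x28 (big-endian) → word 0x28
bank:6 @ bit 2 → (0x28>>2)&0x3f = 0xa  ←
tag:2 @ bit 0 → (0x28>>0)&0x3 = 0x0

10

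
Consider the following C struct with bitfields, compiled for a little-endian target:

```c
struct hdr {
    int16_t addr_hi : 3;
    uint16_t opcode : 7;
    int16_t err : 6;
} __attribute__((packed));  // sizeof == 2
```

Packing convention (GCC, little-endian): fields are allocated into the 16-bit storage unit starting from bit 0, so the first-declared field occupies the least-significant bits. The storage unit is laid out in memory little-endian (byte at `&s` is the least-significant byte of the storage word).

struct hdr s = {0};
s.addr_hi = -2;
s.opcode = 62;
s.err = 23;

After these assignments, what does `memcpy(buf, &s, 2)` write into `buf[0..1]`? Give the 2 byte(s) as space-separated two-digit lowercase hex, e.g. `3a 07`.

addr_hi:3 = -2 → 0x6 << 0 → word 0x0006
opcode:7 = 62 → 0x3e << 3 → word 0x01f6
err:6 = 23 → 0x17 << 10 → word 0x5df6
word = 0x5df6 → little-endian bytes:
  [0]=0xf6  [1]=0x5d

f6 5d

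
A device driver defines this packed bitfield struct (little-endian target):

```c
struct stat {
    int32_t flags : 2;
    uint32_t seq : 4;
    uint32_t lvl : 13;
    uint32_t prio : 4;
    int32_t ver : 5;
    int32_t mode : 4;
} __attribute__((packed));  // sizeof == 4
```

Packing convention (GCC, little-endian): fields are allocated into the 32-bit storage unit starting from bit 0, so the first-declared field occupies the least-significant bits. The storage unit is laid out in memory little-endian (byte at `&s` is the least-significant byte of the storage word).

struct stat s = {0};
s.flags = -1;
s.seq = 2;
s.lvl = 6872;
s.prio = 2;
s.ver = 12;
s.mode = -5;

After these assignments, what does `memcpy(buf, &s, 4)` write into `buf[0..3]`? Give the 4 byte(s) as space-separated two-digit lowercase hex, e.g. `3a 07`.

flags (2b) val=-1 bits=0x3 at bit 0: 0x00000003
seq (4b) val=2 bits=0x2 at bit 2: 0x0000000b
lvl (13b) val=6872 bits=0x1ad8 at bit 6: 0x0006b60b
prio (4b) val=2 bits=0x2 at bit 19: 0x0016b60b
ver (5b) val=12 bits=0xc at bit 23: 0x0616b60b
mode (4b) val=-5 bits=0xb at bit 28: 0xb616b60b
word = 0xb616b60b → little-endian bytes:
  [0]=0x0b  [1]=0xb6  [2]=0x16  [3]=0xb6

0b b6 16 b6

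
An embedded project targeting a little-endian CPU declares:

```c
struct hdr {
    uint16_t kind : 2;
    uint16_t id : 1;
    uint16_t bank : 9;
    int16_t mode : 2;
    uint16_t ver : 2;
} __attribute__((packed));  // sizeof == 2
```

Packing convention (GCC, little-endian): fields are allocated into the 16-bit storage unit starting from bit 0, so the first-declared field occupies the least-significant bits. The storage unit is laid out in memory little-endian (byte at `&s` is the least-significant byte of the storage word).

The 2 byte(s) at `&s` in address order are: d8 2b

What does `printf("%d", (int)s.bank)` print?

379

[0]=0xd8 [1]=0x2b (little-endian) → word 0x2bd8
kind [0+:2] = (word>>0) & 0x3 = 0
id [2+:1] = (word>>2) & 0x1 = 0
bank [3+:9] = (word>>3) & 0x1ff = 379  ←
mode [12+:2] = (word>>12) & 0x3 = 2
ver [14+:2] = (word>>14) & 0x3 = 0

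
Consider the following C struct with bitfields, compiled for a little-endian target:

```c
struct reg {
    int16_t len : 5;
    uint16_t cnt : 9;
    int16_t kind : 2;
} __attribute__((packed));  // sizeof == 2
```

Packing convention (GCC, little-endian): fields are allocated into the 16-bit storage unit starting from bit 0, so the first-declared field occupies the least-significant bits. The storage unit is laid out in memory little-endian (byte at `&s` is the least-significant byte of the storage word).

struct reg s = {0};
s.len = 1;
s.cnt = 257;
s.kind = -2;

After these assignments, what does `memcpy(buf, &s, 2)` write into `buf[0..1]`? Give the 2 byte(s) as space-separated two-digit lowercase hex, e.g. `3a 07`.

21 a0

len (5b) val=1 bits=0x1 at bit 0: 0x0001
cnt (9b) val=257 bits=0x101 at bit 5: 0x2021
kind (2b) val=-2 bits=0x2 at bit 14: 0xa021
word = 0xa021 → little-endian bytes:
  [0]=0x21  [1]=0xa0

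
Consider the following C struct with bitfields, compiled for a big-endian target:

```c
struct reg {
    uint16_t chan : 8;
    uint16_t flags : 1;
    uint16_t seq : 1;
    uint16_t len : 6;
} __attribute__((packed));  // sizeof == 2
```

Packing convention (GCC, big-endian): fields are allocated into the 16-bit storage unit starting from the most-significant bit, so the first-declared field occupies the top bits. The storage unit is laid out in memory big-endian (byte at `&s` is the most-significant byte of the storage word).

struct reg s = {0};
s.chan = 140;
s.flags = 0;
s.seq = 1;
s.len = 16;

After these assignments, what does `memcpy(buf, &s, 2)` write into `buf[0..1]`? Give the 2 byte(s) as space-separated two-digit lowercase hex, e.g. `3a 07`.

8c 50

[8+:8] chan=140 & 0xff = 0x8c; word=0x8c00
[7+:1] flags=0 & 0x1 = 0x0; word=0x8c00
[6+:1] seq=1 & 0x1 = 0x1; word=0x8c40
[0+:6] len=16 & 0x3f = 0x10; word=0x8c50
word = 0x8c50 → big-endian bytes:
  [0]=0x8c  [1]=0x50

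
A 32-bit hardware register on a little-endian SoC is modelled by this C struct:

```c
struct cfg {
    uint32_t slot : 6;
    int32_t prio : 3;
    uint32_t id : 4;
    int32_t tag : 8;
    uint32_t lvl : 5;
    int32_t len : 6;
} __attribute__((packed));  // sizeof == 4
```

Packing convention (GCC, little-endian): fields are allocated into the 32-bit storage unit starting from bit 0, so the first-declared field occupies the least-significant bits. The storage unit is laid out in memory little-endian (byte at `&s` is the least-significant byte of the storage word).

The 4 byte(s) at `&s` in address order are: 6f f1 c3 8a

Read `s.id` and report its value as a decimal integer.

8

[0]=0x6f [1]=0xf1 [2]=0xc3 [3]=0x8a (little-endian) → word 0x8ac3f16f
slot [0+:6] = (word>>0) & 0x3f = 47
prio [6+:3] = (word>>6) & 0x7 = 5
id [9+:4] = (word>>9) & 0xf = 8  ←
tag [13+:8] = (word>>13) & 0xff = 31
lvl [21+:5] = (word>>21) & 0x1f = 22
len [26+:6] = (word>>26) & 0x3f = 34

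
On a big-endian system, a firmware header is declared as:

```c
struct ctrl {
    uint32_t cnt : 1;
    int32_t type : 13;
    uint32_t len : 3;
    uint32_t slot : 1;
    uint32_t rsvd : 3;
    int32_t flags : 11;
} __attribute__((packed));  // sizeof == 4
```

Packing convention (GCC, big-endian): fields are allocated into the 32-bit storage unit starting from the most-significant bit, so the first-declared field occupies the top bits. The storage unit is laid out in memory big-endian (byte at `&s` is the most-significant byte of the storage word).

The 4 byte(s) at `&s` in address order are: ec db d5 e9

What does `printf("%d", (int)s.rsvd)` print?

2

[0]=0xec [1]=0xdb [2]=0xd5 [3]=0xe9 (big-endian) → word 0xecdbd5e9
cnt:1 @ bit 31 → (0xecdbd5e9>>31)&0x1 = 0x1
type:13 @ bit 18 → (0xecdbd5e9>>18)&0x1fff = 0x1b36
len:3 @ bit 15 → (0xecdbd5e9>>15)&0x7 = 0x7
slot:1 @ bit 14 → (0xecdbd5e9>>14)&0x1 = 0x1
rsvd:3 @ bit 11 → (0xecdbd5e9>>11)&0x7 = 0x2  ←
flags:11 @ bit 0 → (0xecdbd5e9>>0)&0x7ff = 0x5e9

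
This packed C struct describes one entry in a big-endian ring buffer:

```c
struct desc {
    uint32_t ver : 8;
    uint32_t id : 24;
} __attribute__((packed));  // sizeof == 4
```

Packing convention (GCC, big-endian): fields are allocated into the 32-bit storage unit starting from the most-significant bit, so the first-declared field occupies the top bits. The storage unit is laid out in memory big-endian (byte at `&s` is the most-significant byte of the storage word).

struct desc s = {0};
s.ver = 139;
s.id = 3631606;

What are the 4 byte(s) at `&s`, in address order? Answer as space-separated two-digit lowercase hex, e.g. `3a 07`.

8b 37 69 f6

[24+:8] ver=139 & 0xff = 0x8b; word=0x8b000000
[0+:24] id=3631606 & 0xffffff = 0x3769f6; word=0x8b3769f6
word = 0x8b3769f6 → big-endian bytes:
  [0]=0x8b  [1]=0x37  [2]=0x69  [3]=0xf6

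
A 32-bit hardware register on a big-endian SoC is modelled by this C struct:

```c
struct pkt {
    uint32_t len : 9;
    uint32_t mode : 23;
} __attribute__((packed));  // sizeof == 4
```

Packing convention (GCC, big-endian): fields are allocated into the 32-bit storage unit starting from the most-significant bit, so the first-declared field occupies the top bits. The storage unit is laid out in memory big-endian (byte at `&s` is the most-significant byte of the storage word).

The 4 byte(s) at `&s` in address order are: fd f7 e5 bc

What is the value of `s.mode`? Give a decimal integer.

[0]=0xfd [1]=0xf7 [2]=0xe5 [3]=0xbc (big-endian) → word 0xfdf7e5bc
len:9 @ bit 23 → (0xfdf7e5bc>>23)&0x1ff = 0x1fb
mode:23 @ bit 0 → (0xfdf7e5bc>>0)&0x7fffff = 0x77e5bc  ←

7857596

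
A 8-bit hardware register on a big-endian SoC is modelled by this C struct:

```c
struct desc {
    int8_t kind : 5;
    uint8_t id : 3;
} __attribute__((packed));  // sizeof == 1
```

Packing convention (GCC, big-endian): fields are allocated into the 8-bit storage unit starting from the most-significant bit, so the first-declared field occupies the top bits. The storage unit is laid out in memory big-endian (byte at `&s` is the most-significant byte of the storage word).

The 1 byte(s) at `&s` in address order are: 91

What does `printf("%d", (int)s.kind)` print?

[0]=0x91 (big-endian) → word 0x91
kind:5 @ bit 3 → (0x91>>3)&0x1f = 0x12  ←
id:3 @ bit 0 → (0x91>>0)&0x7 = 0x1
kind signed 5b, MSB=1: 18 - 32 = -14

-14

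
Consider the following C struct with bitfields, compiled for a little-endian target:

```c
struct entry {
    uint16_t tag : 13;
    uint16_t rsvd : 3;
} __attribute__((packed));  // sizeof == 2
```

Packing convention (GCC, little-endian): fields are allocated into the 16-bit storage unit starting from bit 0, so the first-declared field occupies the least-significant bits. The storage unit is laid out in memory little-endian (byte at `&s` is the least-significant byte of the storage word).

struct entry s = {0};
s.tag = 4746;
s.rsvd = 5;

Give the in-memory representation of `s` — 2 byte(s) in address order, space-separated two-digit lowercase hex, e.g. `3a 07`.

[0+:13] tag=4746 & 0x1fff = 0x128a; word=0x128a
[13+:3] rsvd=5 & 0x7 = 0x5; word=0xb28a
word = 0xb28a → little-endian bytes:
  [0]=0x8a  [1]=0xb2

8a b2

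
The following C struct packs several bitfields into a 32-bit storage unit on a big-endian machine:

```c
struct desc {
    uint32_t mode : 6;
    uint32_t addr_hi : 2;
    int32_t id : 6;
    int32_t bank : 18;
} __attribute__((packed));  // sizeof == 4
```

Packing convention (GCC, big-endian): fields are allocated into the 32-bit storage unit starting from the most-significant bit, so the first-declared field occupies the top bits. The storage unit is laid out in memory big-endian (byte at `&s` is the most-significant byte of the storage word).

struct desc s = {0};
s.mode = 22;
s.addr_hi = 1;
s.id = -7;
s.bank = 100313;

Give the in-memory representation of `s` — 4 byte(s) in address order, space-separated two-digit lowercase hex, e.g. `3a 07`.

mode (6b) val=22 bits=0x16 at bit 26: 0x58000000
addr_hi (2b) val=1 bits=0x1 at bit 24: 0x59000000
id (6b) val=-7 bits=0x39 at bit 18: 0x59e40000
bank (18b) val=100313 bits=0x187d9 at bit 0: 0x59e587d9
word = 0x59e587d9 → big-endian bytes:
  [0]=0x59  [1]=0xe5  [2]=0x87  [3]=0xd9

59 e5 87 d9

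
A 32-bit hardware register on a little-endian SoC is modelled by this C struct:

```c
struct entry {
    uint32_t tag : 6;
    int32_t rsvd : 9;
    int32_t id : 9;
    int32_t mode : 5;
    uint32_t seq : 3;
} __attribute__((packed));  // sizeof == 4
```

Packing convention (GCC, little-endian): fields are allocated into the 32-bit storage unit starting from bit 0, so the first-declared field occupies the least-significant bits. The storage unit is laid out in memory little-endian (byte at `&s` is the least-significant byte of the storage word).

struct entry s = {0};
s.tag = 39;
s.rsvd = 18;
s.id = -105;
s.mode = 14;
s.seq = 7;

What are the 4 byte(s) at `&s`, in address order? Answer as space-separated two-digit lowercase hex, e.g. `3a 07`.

[0+:6] tag=39 & 0x3f = 0x27; word=0x00000027
[6+:9] rsvd=18 & 0x1ff = 0x12; word=0x000004a7
[15+:9] id=-105 & 0x1ff = 0x197; word=0x00cb84a7
[24+:5] mode=14 & 0x1f = 0xe; word=0x0ecb84a7
[29+:3] seq=7 & 0x7 = 0x7; word=0xeecb84a7
word = 0xeecb84a7 → little-endian bytes:
  [0]=0xa7  [1]=0x84  [2]=0xcb  [3]=0xee

a7 84 cb ee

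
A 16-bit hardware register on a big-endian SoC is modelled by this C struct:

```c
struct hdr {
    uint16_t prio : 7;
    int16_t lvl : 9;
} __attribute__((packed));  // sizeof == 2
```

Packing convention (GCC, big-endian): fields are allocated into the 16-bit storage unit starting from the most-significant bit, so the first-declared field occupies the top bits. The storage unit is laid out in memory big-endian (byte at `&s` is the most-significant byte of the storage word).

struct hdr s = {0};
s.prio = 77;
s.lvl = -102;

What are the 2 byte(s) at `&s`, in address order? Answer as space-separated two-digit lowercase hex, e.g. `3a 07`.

[9+:7] prio=77 & 0x7f = 0x4d; word=0x9a00
[0+:9] lvl=-102 & 0x1ff = 0x19a; word=0x9b9a
word = 0x9b9a → big-endian bytes:
  [0]=0x9b  [1]=0x9a

9b 9a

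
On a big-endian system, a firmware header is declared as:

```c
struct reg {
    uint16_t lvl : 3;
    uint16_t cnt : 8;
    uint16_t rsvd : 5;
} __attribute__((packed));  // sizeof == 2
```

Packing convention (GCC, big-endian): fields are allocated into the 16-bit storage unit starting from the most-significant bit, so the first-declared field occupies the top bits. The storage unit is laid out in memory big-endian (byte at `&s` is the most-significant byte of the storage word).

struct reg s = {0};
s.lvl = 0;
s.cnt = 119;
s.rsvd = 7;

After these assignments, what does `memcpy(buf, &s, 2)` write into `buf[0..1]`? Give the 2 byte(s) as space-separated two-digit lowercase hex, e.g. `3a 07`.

lvl (3b) val=0 bits=0x0 at bit 13: 0x0000
cnt (8b) val=119 bits=0x77 at bit 5: 0x0ee0
rsvd (5b) val=7 bits=0x7 at bit 0: 0x0ee7
word = 0x0ee7 → big-endian bytes:
  [0]=0x0e  [1]=0xe7

0e e7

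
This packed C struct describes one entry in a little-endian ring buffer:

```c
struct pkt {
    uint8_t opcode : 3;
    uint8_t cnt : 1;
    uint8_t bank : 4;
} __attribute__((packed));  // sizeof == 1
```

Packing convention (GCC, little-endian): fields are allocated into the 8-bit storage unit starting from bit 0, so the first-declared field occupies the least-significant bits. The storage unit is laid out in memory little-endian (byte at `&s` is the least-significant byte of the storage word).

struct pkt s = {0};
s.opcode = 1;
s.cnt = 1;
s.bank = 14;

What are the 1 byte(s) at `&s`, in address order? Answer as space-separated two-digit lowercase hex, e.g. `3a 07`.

opcode:3 = 1 → 0x1 << 0 → word 0x01
cnt:1 = 1 → 0x1 << 3 → word 0x09
bank:4 = 14 → 0xe << 4 → word 0xe9
word = 0xe9 → little-endian bytes:
  [0]=0xe9

e9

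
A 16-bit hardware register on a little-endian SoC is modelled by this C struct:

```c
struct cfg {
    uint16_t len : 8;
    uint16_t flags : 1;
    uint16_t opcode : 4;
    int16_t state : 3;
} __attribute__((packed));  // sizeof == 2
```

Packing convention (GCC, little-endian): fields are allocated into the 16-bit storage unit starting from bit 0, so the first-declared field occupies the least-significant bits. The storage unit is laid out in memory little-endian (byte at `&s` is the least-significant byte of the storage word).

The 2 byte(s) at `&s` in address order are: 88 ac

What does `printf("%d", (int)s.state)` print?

[0]=0x88 [1]=0xac (little-endian) → word 0xac88
len [0+:8] = (word>>0) & 0xff = 136
flags [8+:1] = (word>>8) & 0x1 = 0
opcode [9+:4] = (word>>9) & 0xf = 6
state [13+:3] = (word>>13) & 0x7 = 5  ←
state signed 3b, MSB=1: 5 - 8 = -3

-3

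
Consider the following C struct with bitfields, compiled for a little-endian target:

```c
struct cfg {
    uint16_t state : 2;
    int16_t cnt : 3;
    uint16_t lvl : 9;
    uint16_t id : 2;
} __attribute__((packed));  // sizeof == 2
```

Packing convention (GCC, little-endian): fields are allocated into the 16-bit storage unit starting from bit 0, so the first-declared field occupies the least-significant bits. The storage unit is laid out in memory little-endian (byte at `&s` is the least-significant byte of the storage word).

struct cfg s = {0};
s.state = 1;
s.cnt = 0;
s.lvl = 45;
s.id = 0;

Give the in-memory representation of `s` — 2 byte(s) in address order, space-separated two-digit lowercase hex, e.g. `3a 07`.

state (2b) val=1 bits=0x1 at bit 0: 0x0001
cnt (3b) val=0 bits=0x0 at bit 2: 0x0001
lvl (9b) val=45 bits=0x2d at bit 5: 0x05a1
id (2b) val=0 bits=0x0 at bit 14: 0x05a1
word = 0x05a1 → little-endian bytes:
  [0]=0xa1  [1]=0x05

a1 05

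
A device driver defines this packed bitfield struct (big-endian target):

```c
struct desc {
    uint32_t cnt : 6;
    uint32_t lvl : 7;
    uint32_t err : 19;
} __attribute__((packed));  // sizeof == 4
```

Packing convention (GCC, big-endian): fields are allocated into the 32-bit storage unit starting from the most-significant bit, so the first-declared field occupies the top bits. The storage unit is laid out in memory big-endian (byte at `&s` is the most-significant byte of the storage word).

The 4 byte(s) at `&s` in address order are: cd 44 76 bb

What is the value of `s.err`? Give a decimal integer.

292539

[0]=0xcd [1]=0x44 [2]=0x76 [3]=0xbb (big-endian) → word 0xcd4476bb
cnt:6 @ bit 26 → (0xcd4476bb>>26)&0x3f = 0x33
lvl:7 @ bit 19 → (0xcd4476bb>>19)&0x7f = 0x28
err:19 @ bit 0 → (0xcd4476bb>>0)&0x7ffff = 0x476bb  ←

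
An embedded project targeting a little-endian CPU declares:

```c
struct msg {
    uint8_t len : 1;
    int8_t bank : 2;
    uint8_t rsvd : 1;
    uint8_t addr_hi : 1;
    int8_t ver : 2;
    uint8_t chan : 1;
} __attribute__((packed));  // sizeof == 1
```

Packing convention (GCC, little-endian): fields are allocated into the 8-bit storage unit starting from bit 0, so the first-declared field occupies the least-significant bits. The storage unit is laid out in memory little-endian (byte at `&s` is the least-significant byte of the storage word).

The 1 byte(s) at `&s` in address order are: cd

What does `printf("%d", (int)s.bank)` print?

-2

[0]=0xcd (little-endian) → word 0xcd
len:1 @ bit 0 → (0xcd>>0)&0x1 = 0x1
bank:2 @ bit 1 → (0xcd>>1)&0x3 = 0x2  ←
rsvd:1 @ bit 3 → (0xcd>>3)&0x1 = 0x1
addr_hi:1 @ bit 4 → (0xcd>>4)&0x1 = 0x0
ver:2 @ bit 5 → (0xcd>>5)&0x3 = 0x2
chan:1 @ bit 7 → (0xcd>>7)&0x1 = 0x1
bank signed 2b, MSB=1: 2 - 4 = -2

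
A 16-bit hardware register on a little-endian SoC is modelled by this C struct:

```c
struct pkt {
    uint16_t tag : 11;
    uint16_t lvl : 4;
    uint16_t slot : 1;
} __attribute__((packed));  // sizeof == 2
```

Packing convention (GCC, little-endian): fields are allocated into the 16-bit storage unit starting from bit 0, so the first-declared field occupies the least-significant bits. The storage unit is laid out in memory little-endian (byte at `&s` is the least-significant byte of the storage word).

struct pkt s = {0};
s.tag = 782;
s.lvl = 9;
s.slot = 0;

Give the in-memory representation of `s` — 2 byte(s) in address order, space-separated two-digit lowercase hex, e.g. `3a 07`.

0e 4b

tag (11b) val=782 bits=0x30e at bit 0: 0x030e
lvl (4b) val=9 bits=0x9 at bit 11: 0x4b0e
slot (1b) val=0 bits=0x0 at bit 15: 0x4b0e
word = 0x4b0e → little-endian bytes:
  [0]=0x0e  [1]=0x4b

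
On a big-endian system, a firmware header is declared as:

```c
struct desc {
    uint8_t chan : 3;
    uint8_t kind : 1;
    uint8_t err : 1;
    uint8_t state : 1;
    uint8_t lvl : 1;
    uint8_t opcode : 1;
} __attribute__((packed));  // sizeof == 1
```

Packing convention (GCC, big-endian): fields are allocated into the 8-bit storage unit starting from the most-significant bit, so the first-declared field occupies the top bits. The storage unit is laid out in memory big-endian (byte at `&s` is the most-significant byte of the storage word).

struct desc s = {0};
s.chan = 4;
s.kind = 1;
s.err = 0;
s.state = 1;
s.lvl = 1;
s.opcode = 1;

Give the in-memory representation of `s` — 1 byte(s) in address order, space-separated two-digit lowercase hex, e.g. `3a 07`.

[5+:3] chan=4 & 0x7 = 0x4; word=0x80
[4+:1] kind=1 & 0x1 = 0x1; word=0x90
[3+:1] err=0 & 0x1 = 0x0; word=0x90
[2+:1] state=1 & 0x1 = 0x1; word=0x94
[1+:1] lvl=1 & 0x1 = 0x1; word=0x96
[0+:1] opcode=1 & 0x1 = 0x1; word=0x97
word = 0x97 → big-endian bytes:
  [0]=0x97

97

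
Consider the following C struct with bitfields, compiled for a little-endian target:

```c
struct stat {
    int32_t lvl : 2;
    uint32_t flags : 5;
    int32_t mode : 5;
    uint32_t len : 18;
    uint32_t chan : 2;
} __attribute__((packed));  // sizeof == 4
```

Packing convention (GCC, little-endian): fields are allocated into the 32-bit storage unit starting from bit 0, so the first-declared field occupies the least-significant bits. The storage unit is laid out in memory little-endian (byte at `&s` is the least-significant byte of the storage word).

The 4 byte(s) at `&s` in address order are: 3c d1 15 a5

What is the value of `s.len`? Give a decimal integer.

[0]=0x3c [1]=0xd1 [2]=0x15 [3]=0xa5 (little-endian) → word 0xa515d13c
lvl [0+:2] = (word>>0) & 0x3 = 0
flags [2+:5] = (word>>2) & 0x1f = 15
mode [7+:5] = (word>>7) & 0x1f = 2
len [12+:18] = (word>>12) & 0x3ffff = 151901  ←
chan [30+:2] = (word>>30) & 0x3 = 2

151901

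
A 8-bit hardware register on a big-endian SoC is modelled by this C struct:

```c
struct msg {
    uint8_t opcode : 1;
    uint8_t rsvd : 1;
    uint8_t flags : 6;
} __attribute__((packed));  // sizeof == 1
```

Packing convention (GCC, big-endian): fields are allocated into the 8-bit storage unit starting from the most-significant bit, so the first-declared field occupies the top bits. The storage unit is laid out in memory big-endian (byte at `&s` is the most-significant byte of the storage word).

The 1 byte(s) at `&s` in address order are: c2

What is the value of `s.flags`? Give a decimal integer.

2

[0]=0xc2 (big-endian) → word 0xc2
opcode:1 @ bit 7 → (0xc2>>7)&0x1 = 0x1
rsvd:1 @ bit 6 → (0xc2>>6)&0x1 = 0x1
flags:6 @ bit 0 → (0xc2>>0)&0x3f = 0x2  ←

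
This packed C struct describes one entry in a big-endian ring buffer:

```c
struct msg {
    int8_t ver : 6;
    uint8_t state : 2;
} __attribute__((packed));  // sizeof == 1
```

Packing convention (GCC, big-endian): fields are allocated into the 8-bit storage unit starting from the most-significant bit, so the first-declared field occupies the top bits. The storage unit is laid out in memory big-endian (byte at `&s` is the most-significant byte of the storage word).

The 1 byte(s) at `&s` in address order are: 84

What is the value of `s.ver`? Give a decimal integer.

-31

[0]=0x84 (big-endian) → word 0x84
ver:6 @ bit 2 → (0x84>>2)&0x3f = 0x21  ←
state:2 @ bit 0 → (0x84>>0)&0x3 = 0x0
ver signed 6b, MSB=1: 33 - 64 = -31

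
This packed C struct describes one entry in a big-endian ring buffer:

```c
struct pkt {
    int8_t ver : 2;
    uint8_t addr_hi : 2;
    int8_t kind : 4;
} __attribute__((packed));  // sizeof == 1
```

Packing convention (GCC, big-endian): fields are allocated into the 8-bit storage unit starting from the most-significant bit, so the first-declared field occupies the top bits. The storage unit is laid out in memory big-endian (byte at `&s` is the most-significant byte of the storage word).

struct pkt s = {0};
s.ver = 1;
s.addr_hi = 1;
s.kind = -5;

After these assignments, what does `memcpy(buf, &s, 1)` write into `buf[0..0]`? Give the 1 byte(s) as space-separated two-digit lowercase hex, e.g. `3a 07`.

ver (2b) val=1 bits=0x1 at bit 6: 0x40
addr_hi (2b) val=1 bits=0x1 at bit 4: 0x50
kind (4b) val=-5 bits=0xb at bit 0: 0x5b
word = 0x5b → big-endian bytes:
  [0]=0x5b

5b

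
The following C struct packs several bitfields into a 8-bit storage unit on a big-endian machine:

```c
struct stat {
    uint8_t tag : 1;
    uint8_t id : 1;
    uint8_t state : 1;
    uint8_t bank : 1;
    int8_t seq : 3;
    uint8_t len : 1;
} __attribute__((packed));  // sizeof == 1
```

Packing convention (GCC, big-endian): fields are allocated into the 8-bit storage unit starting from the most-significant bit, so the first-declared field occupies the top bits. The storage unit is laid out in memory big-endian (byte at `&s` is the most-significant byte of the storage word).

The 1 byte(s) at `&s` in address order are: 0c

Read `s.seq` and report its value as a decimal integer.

-2

[0]=0x0c (big-endian) → word 0x0c
tag [7+:1] = (word>>7) & 0x1 = 0
id [6+:1] = (word>>6) & 0x1 = 0
state [5+:1] = (word>>5) & 0x1 = 0
bank [4+:1] = (word>>4) & 0x1 = 0
seq [1+:3] = (word>>1) & 0x7 = 6  ←
len [0+:1] = (word>>0) & 0x1 = 0
seq signed 3b, MSB=1: 6 - 8 = -2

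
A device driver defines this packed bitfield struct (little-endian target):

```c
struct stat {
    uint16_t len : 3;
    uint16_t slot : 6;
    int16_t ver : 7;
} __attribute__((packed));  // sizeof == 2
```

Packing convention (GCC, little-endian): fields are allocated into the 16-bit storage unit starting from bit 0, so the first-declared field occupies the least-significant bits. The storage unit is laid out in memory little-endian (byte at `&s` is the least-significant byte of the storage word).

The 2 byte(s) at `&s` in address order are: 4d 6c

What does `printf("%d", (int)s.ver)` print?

54

[0]=0x4d [1]=0x6c (little-endian) → word 0x6c4d
len:3 @ bit 0 → (0x6c4d>>0)&0x7 = 0x5
slot:6 @ bit 3 → (0x6c4d>>3)&0x3f = 0x9
ver:7 @ bit 9 → (0x6c4d>>9)&0x7f = 0x36  ←
ver signed 7b, MSB=0: value = 54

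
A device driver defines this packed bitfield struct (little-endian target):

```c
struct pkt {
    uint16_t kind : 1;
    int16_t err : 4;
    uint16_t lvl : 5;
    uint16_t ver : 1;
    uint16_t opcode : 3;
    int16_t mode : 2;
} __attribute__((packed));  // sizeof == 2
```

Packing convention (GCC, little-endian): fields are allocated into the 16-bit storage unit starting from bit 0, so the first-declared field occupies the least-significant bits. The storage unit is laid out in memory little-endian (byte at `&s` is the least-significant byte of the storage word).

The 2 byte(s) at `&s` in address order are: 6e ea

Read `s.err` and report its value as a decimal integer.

7

[0]=0x6e [1]=0xea (little-endian) → word 0xea6e
kind:1 @ bit 0 → (0xea6e>>0)&0x1 = 0x0
err:4 @ bit 1 → (0xea6e>>1)&0xf = 0x7  ←
lvl:5 @ bit 5 → (0xea6e>>5)&0x1f = 0x13
ver:1 @ bit 10 → (0xea6e>>10)&0x1 = 0x0
opcode:3 @ bit 11 → (0xea6e>>11)&0x7 = 0x5
mode:2 @ bit 14 → (0xea6e>>14)&0x3 = 0x3
err signed 4b, MSB=0: value = 7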